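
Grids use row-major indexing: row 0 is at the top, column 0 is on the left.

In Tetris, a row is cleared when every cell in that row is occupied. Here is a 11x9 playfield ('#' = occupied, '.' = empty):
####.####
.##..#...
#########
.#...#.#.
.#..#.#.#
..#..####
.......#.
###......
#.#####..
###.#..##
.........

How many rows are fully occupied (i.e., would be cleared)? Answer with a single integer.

Answer: 1

Derivation:
Check each row:
  row 0: 1 empty cell -> not full
  row 1: 6 empty cells -> not full
  row 2: 0 empty cells -> FULL (clear)
  row 3: 6 empty cells -> not full
  row 4: 5 empty cells -> not full
  row 5: 4 empty cells -> not full
  row 6: 8 empty cells -> not full
  row 7: 6 empty cells -> not full
  row 8: 3 empty cells -> not full
  row 9: 3 empty cells -> not full
  row 10: 9 empty cells -> not full
Total rows cleared: 1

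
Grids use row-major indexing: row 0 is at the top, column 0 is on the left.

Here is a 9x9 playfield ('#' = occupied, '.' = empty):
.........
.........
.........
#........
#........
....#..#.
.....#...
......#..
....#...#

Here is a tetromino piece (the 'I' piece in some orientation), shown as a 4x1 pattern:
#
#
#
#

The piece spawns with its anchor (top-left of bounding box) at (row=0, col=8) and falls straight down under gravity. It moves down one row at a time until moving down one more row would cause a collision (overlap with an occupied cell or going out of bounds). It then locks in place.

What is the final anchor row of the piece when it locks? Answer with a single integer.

Spawn at (row=0, col=8). Try each row:
  row 0: fits
  row 1: fits
  row 2: fits
  row 3: fits
  row 4: fits
  row 5: blocked -> lock at row 4

Answer: 4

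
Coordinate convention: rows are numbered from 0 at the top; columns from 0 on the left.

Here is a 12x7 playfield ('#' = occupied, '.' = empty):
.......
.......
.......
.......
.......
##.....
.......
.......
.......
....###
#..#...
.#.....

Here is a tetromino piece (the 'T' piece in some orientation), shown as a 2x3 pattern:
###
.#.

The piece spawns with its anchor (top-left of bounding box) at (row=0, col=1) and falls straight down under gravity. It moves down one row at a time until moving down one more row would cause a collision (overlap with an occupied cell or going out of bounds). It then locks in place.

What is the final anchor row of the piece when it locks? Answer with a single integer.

Spawn at (row=0, col=1). Try each row:
  row 0: fits
  row 1: fits
  row 2: fits
  row 3: fits
  row 4: fits
  row 5: blocked -> lock at row 4

Answer: 4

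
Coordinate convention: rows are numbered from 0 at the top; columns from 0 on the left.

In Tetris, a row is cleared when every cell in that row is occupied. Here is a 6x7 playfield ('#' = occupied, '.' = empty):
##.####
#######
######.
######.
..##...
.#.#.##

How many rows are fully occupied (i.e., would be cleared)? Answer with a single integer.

Answer: 1

Derivation:
Check each row:
  row 0: 1 empty cell -> not full
  row 1: 0 empty cells -> FULL (clear)
  row 2: 1 empty cell -> not full
  row 3: 1 empty cell -> not full
  row 4: 5 empty cells -> not full
  row 5: 3 empty cells -> not full
Total rows cleared: 1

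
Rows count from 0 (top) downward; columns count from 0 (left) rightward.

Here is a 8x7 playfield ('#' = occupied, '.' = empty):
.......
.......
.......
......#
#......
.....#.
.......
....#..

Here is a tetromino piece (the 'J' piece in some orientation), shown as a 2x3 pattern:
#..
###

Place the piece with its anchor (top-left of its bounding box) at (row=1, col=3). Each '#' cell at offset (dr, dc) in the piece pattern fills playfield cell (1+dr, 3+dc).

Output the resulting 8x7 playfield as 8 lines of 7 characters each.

Fill (1+0,3+0) = (1,3)
Fill (1+1,3+0) = (2,3)
Fill (1+1,3+1) = (2,4)
Fill (1+1,3+2) = (2,5)

Answer: .......
...#...
...###.
......#
#......
.....#.
.......
....#..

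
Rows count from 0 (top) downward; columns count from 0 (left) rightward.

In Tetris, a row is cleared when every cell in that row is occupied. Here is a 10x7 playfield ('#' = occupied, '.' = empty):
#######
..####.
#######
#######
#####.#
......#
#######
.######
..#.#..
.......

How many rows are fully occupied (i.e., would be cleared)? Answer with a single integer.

Answer: 4

Derivation:
Check each row:
  row 0: 0 empty cells -> FULL (clear)
  row 1: 3 empty cells -> not full
  row 2: 0 empty cells -> FULL (clear)
  row 3: 0 empty cells -> FULL (clear)
  row 4: 1 empty cell -> not full
  row 5: 6 empty cells -> not full
  row 6: 0 empty cells -> FULL (clear)
  row 7: 1 empty cell -> not full
  row 8: 5 empty cells -> not full
  row 9: 7 empty cells -> not full
Total rows cleared: 4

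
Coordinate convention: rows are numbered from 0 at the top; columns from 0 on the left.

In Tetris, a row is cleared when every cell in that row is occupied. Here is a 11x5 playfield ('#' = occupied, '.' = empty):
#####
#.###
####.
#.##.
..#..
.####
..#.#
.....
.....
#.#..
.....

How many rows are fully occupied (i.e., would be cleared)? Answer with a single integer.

Answer: 1

Derivation:
Check each row:
  row 0: 0 empty cells -> FULL (clear)
  row 1: 1 empty cell -> not full
  row 2: 1 empty cell -> not full
  row 3: 2 empty cells -> not full
  row 4: 4 empty cells -> not full
  row 5: 1 empty cell -> not full
  row 6: 3 empty cells -> not full
  row 7: 5 empty cells -> not full
  row 8: 5 empty cells -> not full
  row 9: 3 empty cells -> not full
  row 10: 5 empty cells -> not full
Total rows cleared: 1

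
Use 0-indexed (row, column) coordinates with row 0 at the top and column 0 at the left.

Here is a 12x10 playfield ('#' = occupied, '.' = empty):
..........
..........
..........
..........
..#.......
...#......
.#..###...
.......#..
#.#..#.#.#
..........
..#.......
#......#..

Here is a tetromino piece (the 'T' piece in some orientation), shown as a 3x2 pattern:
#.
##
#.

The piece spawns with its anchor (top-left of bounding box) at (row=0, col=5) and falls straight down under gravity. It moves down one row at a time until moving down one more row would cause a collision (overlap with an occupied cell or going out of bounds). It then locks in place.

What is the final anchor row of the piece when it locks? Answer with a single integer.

Answer: 3

Derivation:
Spawn at (row=0, col=5). Try each row:
  row 0: fits
  row 1: fits
  row 2: fits
  row 3: fits
  row 4: blocked -> lock at row 3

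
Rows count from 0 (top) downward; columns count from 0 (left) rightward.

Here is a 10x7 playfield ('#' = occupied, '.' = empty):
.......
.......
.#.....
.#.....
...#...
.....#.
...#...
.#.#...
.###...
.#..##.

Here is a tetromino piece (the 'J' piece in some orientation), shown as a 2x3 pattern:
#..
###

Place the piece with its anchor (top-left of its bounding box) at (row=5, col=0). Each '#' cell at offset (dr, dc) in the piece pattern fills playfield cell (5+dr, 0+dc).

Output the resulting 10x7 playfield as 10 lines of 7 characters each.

Answer: .......
.......
.#.....
.#.....
...#...
#....#.
####...
.#.#...
.###...
.#..##.

Derivation:
Fill (5+0,0+0) = (5,0)
Fill (5+1,0+0) = (6,0)
Fill (5+1,0+1) = (6,1)
Fill (5+1,0+2) = (6,2)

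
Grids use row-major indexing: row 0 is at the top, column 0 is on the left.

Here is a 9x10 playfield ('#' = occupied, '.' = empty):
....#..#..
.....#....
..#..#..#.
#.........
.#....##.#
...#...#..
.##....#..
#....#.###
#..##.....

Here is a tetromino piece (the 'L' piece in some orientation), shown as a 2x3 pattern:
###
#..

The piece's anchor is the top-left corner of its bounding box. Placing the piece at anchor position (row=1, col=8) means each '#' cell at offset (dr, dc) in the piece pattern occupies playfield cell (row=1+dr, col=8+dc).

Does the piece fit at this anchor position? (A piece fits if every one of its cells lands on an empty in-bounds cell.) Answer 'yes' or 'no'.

Check each piece cell at anchor (1, 8):
  offset (0,0) -> (1,8): empty -> OK
  offset (0,1) -> (1,9): empty -> OK
  offset (0,2) -> (1,10): out of bounds -> FAIL
  offset (1,0) -> (2,8): occupied ('#') -> FAIL
All cells valid: no

Answer: no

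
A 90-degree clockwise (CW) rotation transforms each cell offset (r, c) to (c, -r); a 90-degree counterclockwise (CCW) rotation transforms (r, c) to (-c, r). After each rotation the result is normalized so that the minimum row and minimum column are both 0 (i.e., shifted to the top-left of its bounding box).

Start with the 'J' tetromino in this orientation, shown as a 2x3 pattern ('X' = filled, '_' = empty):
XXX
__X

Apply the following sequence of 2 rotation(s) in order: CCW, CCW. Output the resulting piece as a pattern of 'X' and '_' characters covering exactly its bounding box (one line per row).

Start:
XXX
__X
After rotation 1 (CCW):
XX
X_
X_
After rotation 2 (CCW):
X__
XXX

Answer: X__
XXX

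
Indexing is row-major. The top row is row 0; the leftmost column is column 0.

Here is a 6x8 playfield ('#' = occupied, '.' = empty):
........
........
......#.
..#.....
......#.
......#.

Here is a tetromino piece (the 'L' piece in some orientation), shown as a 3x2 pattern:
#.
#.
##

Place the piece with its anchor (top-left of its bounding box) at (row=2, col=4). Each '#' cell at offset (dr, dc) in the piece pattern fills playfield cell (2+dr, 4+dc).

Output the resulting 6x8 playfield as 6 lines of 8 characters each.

Fill (2+0,4+0) = (2,4)
Fill (2+1,4+0) = (3,4)
Fill (2+2,4+0) = (4,4)
Fill (2+2,4+1) = (4,5)

Answer: ........
........
....#.#.
..#.#...
....###.
......#.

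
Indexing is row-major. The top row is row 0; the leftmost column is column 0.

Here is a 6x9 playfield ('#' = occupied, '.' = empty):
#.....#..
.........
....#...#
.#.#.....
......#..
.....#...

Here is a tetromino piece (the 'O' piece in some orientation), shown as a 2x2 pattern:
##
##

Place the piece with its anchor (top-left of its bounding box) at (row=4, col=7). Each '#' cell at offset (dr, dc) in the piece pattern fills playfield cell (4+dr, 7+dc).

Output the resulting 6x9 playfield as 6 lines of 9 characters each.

Fill (4+0,7+0) = (4,7)
Fill (4+0,7+1) = (4,8)
Fill (4+1,7+0) = (5,7)
Fill (4+1,7+1) = (5,8)

Answer: #.....#..
.........
....#...#
.#.#.....
......###
.....#.##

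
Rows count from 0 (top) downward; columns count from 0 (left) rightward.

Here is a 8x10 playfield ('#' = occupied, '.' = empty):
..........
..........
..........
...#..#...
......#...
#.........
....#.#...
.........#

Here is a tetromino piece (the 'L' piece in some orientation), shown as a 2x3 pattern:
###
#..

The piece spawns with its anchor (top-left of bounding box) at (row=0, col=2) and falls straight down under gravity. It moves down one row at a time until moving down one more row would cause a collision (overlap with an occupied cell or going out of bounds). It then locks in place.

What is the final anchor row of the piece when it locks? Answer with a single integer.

Answer: 2

Derivation:
Spawn at (row=0, col=2). Try each row:
  row 0: fits
  row 1: fits
  row 2: fits
  row 3: blocked -> lock at row 2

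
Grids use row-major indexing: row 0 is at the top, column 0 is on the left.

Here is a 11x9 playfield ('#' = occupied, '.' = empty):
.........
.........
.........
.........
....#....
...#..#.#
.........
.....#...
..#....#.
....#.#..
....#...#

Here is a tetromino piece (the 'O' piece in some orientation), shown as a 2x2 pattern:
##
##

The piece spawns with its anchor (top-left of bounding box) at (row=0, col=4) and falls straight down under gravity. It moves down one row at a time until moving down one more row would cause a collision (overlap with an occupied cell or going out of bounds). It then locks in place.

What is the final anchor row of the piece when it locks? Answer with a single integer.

Answer: 2

Derivation:
Spawn at (row=0, col=4). Try each row:
  row 0: fits
  row 1: fits
  row 2: fits
  row 3: blocked -> lock at row 2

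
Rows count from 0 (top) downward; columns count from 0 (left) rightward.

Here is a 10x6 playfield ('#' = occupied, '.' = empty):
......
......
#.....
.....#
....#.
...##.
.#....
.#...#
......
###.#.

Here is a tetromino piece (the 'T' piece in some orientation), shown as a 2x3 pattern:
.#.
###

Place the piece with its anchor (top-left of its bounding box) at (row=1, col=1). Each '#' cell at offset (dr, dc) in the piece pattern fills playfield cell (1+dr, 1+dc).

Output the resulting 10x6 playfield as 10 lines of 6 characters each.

Answer: ......
..#...
####..
.....#
....#.
...##.
.#....
.#...#
......
###.#.

Derivation:
Fill (1+0,1+1) = (1,2)
Fill (1+1,1+0) = (2,1)
Fill (1+1,1+1) = (2,2)
Fill (1+1,1+2) = (2,3)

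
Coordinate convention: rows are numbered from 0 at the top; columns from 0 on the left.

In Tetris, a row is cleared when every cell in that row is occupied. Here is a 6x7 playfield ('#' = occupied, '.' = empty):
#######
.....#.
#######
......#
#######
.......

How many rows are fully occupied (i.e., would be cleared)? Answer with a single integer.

Check each row:
  row 0: 0 empty cells -> FULL (clear)
  row 1: 6 empty cells -> not full
  row 2: 0 empty cells -> FULL (clear)
  row 3: 6 empty cells -> not full
  row 4: 0 empty cells -> FULL (clear)
  row 5: 7 empty cells -> not full
Total rows cleared: 3

Answer: 3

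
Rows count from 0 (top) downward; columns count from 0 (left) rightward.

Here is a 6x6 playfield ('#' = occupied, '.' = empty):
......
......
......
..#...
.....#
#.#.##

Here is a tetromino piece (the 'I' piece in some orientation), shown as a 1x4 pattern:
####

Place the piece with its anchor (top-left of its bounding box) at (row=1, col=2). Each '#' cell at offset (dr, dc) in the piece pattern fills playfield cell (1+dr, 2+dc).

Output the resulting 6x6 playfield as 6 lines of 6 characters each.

Answer: ......
..####
......
..#...
.....#
#.#.##

Derivation:
Fill (1+0,2+0) = (1,2)
Fill (1+0,2+1) = (1,3)
Fill (1+0,2+2) = (1,4)
Fill (1+0,2+3) = (1,5)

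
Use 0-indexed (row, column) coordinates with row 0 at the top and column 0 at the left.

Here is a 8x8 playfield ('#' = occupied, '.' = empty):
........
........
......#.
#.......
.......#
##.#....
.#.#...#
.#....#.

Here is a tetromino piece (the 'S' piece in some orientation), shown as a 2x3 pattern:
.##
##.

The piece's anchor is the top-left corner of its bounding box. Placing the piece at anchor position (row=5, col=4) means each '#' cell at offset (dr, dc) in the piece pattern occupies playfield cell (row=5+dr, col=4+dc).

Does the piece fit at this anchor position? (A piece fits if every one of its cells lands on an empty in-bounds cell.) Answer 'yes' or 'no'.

Check each piece cell at anchor (5, 4):
  offset (0,1) -> (5,5): empty -> OK
  offset (0,2) -> (5,6): empty -> OK
  offset (1,0) -> (6,4): empty -> OK
  offset (1,1) -> (6,5): empty -> OK
All cells valid: yes

Answer: yes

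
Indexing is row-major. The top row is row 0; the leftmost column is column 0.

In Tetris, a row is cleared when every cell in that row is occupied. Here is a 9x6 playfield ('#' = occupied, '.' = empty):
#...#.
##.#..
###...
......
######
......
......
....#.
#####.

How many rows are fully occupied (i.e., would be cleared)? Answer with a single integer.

Check each row:
  row 0: 4 empty cells -> not full
  row 1: 3 empty cells -> not full
  row 2: 3 empty cells -> not full
  row 3: 6 empty cells -> not full
  row 4: 0 empty cells -> FULL (clear)
  row 5: 6 empty cells -> not full
  row 6: 6 empty cells -> not full
  row 7: 5 empty cells -> not full
  row 8: 1 empty cell -> not full
Total rows cleared: 1

Answer: 1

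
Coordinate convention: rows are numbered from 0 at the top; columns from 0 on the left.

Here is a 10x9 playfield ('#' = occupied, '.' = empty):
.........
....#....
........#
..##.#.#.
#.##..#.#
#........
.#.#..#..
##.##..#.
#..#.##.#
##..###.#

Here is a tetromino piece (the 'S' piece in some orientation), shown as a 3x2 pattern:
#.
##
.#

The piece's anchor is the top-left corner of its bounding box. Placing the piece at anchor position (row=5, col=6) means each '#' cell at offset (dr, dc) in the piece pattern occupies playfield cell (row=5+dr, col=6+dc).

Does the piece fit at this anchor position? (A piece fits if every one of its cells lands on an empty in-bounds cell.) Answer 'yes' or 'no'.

Check each piece cell at anchor (5, 6):
  offset (0,0) -> (5,6): empty -> OK
  offset (1,0) -> (6,6): occupied ('#') -> FAIL
  offset (1,1) -> (6,7): empty -> OK
  offset (2,1) -> (7,7): occupied ('#') -> FAIL
All cells valid: no

Answer: no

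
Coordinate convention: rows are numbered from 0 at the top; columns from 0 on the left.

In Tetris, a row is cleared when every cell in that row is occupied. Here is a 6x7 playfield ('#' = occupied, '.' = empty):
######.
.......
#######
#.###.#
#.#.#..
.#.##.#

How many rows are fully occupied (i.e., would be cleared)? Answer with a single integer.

Check each row:
  row 0: 1 empty cell -> not full
  row 1: 7 empty cells -> not full
  row 2: 0 empty cells -> FULL (clear)
  row 3: 2 empty cells -> not full
  row 4: 4 empty cells -> not full
  row 5: 3 empty cells -> not full
Total rows cleared: 1

Answer: 1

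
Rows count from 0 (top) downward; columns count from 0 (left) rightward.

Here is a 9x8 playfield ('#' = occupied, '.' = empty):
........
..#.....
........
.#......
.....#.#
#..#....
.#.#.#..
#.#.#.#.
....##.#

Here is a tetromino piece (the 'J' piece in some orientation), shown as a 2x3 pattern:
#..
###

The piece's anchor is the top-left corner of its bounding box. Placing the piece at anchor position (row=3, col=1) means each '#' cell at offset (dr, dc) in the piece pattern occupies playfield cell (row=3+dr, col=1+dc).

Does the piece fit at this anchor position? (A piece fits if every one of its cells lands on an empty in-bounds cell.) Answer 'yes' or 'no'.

Check each piece cell at anchor (3, 1):
  offset (0,0) -> (3,1): occupied ('#') -> FAIL
  offset (1,0) -> (4,1): empty -> OK
  offset (1,1) -> (4,2): empty -> OK
  offset (1,2) -> (4,3): empty -> OK
All cells valid: no

Answer: no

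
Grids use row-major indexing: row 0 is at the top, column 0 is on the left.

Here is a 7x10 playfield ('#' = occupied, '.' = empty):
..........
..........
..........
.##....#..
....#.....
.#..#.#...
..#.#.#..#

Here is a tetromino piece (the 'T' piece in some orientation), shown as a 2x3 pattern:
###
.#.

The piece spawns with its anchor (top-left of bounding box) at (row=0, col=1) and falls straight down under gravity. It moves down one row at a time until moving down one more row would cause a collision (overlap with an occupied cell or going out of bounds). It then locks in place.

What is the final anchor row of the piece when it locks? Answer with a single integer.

Answer: 1

Derivation:
Spawn at (row=0, col=1). Try each row:
  row 0: fits
  row 1: fits
  row 2: blocked -> lock at row 1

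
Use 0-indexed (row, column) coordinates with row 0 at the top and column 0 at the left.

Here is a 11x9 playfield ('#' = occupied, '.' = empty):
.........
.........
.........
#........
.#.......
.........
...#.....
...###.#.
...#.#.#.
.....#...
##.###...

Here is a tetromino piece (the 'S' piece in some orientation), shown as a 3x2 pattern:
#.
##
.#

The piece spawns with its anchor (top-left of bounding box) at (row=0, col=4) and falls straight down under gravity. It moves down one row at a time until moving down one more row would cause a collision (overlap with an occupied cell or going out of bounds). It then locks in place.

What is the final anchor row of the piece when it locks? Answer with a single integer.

Answer: 4

Derivation:
Spawn at (row=0, col=4). Try each row:
  row 0: fits
  row 1: fits
  row 2: fits
  row 3: fits
  row 4: fits
  row 5: blocked -> lock at row 4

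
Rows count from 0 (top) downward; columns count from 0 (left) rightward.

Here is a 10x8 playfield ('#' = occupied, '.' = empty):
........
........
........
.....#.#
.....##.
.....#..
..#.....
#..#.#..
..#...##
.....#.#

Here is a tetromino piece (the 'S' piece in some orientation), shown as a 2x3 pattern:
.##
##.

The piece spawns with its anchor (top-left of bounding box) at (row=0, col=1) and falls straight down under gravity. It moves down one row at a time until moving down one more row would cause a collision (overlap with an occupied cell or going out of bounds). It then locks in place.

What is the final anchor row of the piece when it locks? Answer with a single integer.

Answer: 4

Derivation:
Spawn at (row=0, col=1). Try each row:
  row 0: fits
  row 1: fits
  row 2: fits
  row 3: fits
  row 4: fits
  row 5: blocked -> lock at row 4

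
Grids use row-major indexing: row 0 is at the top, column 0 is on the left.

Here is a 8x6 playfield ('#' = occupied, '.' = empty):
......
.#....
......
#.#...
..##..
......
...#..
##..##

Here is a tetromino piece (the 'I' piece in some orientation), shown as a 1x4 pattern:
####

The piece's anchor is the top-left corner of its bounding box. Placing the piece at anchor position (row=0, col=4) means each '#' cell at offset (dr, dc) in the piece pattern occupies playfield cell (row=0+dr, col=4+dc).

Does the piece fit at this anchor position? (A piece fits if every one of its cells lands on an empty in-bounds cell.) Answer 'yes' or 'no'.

Answer: no

Derivation:
Check each piece cell at anchor (0, 4):
  offset (0,0) -> (0,4): empty -> OK
  offset (0,1) -> (0,5): empty -> OK
  offset (0,2) -> (0,6): out of bounds -> FAIL
  offset (0,3) -> (0,7): out of bounds -> FAIL
All cells valid: no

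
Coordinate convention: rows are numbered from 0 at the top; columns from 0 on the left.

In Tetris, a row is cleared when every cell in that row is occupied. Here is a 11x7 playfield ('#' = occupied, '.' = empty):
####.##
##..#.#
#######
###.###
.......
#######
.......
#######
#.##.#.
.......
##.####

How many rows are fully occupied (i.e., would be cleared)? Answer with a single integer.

Answer: 3

Derivation:
Check each row:
  row 0: 1 empty cell -> not full
  row 1: 3 empty cells -> not full
  row 2: 0 empty cells -> FULL (clear)
  row 3: 1 empty cell -> not full
  row 4: 7 empty cells -> not full
  row 5: 0 empty cells -> FULL (clear)
  row 6: 7 empty cells -> not full
  row 7: 0 empty cells -> FULL (clear)
  row 8: 3 empty cells -> not full
  row 9: 7 empty cells -> not full
  row 10: 1 empty cell -> not full
Total rows cleared: 3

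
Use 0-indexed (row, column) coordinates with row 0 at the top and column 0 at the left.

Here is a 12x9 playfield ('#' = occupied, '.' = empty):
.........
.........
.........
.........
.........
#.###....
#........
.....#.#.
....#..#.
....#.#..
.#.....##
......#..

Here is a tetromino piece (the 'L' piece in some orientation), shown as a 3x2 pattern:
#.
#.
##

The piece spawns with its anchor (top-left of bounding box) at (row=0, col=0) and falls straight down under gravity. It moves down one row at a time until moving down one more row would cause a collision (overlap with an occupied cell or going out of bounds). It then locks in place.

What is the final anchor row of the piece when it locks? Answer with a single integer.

Spawn at (row=0, col=0). Try each row:
  row 0: fits
  row 1: fits
  row 2: fits
  row 3: blocked -> lock at row 2

Answer: 2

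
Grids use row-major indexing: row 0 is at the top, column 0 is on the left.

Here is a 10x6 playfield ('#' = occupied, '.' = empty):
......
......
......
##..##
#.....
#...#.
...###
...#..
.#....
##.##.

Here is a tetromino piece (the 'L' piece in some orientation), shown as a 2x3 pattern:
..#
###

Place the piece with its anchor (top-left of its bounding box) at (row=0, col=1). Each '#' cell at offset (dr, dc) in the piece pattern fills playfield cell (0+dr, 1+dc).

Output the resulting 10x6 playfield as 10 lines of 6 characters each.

Fill (0+0,1+2) = (0,3)
Fill (0+1,1+0) = (1,1)
Fill (0+1,1+1) = (1,2)
Fill (0+1,1+2) = (1,3)

Answer: ...#..
.###..
......
##..##
#.....
#...#.
...###
...#..
.#....
##.##.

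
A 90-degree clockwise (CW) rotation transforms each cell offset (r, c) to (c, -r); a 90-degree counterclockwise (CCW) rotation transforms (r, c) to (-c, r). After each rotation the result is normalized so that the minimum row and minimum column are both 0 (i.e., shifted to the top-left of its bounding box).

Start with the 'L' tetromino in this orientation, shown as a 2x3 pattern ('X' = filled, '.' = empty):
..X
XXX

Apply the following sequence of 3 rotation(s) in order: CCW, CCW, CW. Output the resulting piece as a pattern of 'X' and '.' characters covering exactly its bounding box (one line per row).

Answer: XX
.X
.X

Derivation:
Start:
..X
XXX
After rotation 1 (CCW):
XX
.X
.X
After rotation 2 (CCW):
XXX
X..
After rotation 3 (CW):
XX
.X
.X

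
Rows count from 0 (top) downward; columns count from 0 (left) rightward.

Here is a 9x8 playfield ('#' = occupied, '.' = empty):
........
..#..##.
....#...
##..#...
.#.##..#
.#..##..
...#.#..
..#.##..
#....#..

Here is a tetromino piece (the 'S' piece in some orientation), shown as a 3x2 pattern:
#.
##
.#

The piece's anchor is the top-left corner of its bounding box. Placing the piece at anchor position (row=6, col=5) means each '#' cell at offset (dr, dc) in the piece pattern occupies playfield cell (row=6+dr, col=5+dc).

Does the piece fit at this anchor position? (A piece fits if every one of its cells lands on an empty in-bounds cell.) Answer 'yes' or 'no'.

Answer: no

Derivation:
Check each piece cell at anchor (6, 5):
  offset (0,0) -> (6,5): occupied ('#') -> FAIL
  offset (1,0) -> (7,5): occupied ('#') -> FAIL
  offset (1,1) -> (7,6): empty -> OK
  offset (2,1) -> (8,6): empty -> OK
All cells valid: no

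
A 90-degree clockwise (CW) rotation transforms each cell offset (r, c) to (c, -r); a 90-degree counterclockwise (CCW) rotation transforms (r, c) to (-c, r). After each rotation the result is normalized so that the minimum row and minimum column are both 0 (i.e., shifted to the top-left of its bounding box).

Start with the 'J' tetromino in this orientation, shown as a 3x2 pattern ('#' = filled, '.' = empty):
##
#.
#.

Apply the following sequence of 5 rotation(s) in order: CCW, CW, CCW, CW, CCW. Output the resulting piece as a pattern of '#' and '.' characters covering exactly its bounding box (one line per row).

Start:
##
#.
#.
After rotation 1 (CCW):
#..
###
After rotation 2 (CW):
##
#.
#.
After rotation 3 (CCW):
#..
###
After rotation 4 (CW):
##
#.
#.
After rotation 5 (CCW):
#..
###

Answer: #..
###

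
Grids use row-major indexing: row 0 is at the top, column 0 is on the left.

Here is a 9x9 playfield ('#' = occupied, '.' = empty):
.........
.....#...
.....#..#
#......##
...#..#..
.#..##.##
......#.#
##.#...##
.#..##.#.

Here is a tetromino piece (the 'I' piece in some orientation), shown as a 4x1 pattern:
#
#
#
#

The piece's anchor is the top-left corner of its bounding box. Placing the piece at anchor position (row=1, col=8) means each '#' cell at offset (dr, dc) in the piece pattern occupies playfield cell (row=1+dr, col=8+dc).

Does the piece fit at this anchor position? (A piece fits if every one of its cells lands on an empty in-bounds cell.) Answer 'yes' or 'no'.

Check each piece cell at anchor (1, 8):
  offset (0,0) -> (1,8): empty -> OK
  offset (1,0) -> (2,8): occupied ('#') -> FAIL
  offset (2,0) -> (3,8): occupied ('#') -> FAIL
  offset (3,0) -> (4,8): empty -> OK
All cells valid: no

Answer: no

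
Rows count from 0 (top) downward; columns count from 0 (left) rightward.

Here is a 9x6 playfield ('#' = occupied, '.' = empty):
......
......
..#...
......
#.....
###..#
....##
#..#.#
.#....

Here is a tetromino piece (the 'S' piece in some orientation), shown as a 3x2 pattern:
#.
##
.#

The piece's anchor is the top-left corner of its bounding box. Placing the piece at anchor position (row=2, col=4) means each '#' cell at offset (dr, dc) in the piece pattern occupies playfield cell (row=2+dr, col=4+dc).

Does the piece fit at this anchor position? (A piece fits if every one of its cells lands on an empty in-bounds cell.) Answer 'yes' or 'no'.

Answer: yes

Derivation:
Check each piece cell at anchor (2, 4):
  offset (0,0) -> (2,4): empty -> OK
  offset (1,0) -> (3,4): empty -> OK
  offset (1,1) -> (3,5): empty -> OK
  offset (2,1) -> (4,5): empty -> OK
All cells valid: yes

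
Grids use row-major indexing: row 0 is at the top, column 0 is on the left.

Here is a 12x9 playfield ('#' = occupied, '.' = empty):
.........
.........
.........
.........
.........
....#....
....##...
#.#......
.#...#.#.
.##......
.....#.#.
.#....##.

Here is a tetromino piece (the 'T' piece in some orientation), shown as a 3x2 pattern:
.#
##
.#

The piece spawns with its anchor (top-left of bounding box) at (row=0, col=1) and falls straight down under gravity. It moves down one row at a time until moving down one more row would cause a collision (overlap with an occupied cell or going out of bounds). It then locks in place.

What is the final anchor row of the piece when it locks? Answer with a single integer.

Answer: 4

Derivation:
Spawn at (row=0, col=1). Try each row:
  row 0: fits
  row 1: fits
  row 2: fits
  row 3: fits
  row 4: fits
  row 5: blocked -> lock at row 4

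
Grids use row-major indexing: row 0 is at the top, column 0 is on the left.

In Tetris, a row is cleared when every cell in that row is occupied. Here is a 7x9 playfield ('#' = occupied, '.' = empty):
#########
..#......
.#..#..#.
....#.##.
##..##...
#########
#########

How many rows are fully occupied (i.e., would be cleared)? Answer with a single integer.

Answer: 3

Derivation:
Check each row:
  row 0: 0 empty cells -> FULL (clear)
  row 1: 8 empty cells -> not full
  row 2: 6 empty cells -> not full
  row 3: 6 empty cells -> not full
  row 4: 5 empty cells -> not full
  row 5: 0 empty cells -> FULL (clear)
  row 6: 0 empty cells -> FULL (clear)
Total rows cleared: 3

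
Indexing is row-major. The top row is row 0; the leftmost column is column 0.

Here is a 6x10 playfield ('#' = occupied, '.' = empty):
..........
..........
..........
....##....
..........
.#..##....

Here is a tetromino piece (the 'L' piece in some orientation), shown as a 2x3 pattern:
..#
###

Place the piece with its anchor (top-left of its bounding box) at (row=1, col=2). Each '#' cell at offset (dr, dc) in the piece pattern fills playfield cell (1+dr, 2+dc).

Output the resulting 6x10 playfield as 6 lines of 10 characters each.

Fill (1+0,2+2) = (1,4)
Fill (1+1,2+0) = (2,2)
Fill (1+1,2+1) = (2,3)
Fill (1+1,2+2) = (2,4)

Answer: ..........
....#.....
..###.....
....##....
..........
.#..##....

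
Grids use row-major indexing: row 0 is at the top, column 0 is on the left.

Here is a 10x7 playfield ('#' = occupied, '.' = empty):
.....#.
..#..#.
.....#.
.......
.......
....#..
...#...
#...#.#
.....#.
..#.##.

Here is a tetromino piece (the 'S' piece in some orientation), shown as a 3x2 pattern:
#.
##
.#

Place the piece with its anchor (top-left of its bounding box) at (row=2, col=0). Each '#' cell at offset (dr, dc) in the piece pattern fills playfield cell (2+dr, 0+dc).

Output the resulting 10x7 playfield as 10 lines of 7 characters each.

Answer: .....#.
..#..#.
#....#.
##.....
.#.....
....#..
...#...
#...#.#
.....#.
..#.##.

Derivation:
Fill (2+0,0+0) = (2,0)
Fill (2+1,0+0) = (3,0)
Fill (2+1,0+1) = (3,1)
Fill (2+2,0+1) = (4,1)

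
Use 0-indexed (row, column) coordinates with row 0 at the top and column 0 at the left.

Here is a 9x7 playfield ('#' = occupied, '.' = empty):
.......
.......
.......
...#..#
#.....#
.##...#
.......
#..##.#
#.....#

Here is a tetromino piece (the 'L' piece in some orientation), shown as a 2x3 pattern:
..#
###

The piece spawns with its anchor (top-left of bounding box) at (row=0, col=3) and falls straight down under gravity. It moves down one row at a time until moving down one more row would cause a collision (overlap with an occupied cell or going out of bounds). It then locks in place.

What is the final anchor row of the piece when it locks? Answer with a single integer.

Answer: 1

Derivation:
Spawn at (row=0, col=3). Try each row:
  row 0: fits
  row 1: fits
  row 2: blocked -> lock at row 1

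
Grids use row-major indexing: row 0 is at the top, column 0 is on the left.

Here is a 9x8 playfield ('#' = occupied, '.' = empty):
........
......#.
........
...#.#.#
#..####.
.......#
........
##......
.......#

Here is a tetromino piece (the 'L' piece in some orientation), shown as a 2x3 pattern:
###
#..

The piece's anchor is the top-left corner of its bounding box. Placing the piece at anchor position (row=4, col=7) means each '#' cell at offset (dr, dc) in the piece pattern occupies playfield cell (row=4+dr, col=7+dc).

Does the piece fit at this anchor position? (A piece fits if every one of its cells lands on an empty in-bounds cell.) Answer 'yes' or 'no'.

Check each piece cell at anchor (4, 7):
  offset (0,0) -> (4,7): empty -> OK
  offset (0,1) -> (4,8): out of bounds -> FAIL
  offset (0,2) -> (4,9): out of bounds -> FAIL
  offset (1,0) -> (5,7): occupied ('#') -> FAIL
All cells valid: no

Answer: no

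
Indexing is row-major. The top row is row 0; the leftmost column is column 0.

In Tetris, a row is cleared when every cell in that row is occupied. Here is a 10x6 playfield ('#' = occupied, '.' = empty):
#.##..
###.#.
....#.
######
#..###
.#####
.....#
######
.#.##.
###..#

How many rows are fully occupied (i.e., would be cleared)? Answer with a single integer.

Answer: 2

Derivation:
Check each row:
  row 0: 3 empty cells -> not full
  row 1: 2 empty cells -> not full
  row 2: 5 empty cells -> not full
  row 3: 0 empty cells -> FULL (clear)
  row 4: 2 empty cells -> not full
  row 5: 1 empty cell -> not full
  row 6: 5 empty cells -> not full
  row 7: 0 empty cells -> FULL (clear)
  row 8: 3 empty cells -> not full
  row 9: 2 empty cells -> not full
Total rows cleared: 2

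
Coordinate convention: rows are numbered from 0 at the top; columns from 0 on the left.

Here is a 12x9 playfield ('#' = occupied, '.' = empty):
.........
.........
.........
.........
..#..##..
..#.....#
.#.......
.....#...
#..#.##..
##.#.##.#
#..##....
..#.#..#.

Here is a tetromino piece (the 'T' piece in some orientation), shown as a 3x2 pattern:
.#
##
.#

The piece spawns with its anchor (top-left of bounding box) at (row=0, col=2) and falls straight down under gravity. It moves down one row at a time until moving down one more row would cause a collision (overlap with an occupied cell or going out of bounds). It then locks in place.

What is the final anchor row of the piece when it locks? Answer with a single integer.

Spawn at (row=0, col=2). Try each row:
  row 0: fits
  row 1: fits
  row 2: fits
  row 3: blocked -> lock at row 2

Answer: 2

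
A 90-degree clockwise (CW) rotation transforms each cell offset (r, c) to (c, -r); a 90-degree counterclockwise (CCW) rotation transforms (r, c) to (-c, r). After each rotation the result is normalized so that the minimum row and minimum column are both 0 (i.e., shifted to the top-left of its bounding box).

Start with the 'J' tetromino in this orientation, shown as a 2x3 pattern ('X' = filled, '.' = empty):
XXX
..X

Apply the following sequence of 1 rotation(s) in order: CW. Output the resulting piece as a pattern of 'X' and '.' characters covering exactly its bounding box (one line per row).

Start:
XXX
..X
After rotation 1 (CW):
.X
.X
XX

Answer: .X
.X
XX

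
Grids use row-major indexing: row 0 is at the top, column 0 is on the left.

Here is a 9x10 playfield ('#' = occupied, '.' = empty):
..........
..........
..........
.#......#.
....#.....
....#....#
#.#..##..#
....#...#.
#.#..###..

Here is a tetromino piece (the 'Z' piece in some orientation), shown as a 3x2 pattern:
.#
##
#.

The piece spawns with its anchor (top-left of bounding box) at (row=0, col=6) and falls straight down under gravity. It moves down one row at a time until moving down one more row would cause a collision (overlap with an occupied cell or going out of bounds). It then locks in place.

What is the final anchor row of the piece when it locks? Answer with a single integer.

Answer: 3

Derivation:
Spawn at (row=0, col=6). Try each row:
  row 0: fits
  row 1: fits
  row 2: fits
  row 3: fits
  row 4: blocked -> lock at row 3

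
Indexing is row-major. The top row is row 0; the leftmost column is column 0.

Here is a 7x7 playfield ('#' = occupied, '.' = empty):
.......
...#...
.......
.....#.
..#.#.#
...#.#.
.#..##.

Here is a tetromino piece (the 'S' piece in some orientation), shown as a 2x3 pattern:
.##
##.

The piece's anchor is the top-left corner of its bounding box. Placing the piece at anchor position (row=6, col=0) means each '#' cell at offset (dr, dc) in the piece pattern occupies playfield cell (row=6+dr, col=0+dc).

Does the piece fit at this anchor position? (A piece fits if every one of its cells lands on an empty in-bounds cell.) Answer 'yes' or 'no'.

Answer: no

Derivation:
Check each piece cell at anchor (6, 0):
  offset (0,1) -> (6,1): occupied ('#') -> FAIL
  offset (0,2) -> (6,2): empty -> OK
  offset (1,0) -> (7,0): out of bounds -> FAIL
  offset (1,1) -> (7,1): out of bounds -> FAIL
All cells valid: no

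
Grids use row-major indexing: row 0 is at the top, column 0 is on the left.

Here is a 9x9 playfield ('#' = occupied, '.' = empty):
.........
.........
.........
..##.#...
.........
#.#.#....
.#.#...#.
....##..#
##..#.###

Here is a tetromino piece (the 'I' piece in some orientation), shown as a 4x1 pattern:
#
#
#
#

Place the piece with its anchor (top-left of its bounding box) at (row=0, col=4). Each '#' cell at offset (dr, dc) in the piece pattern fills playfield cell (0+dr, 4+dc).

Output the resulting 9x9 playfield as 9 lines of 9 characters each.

Answer: ....#....
....#....
....#....
..####...
.........
#.#.#....
.#.#...#.
....##..#
##..#.###

Derivation:
Fill (0+0,4+0) = (0,4)
Fill (0+1,4+0) = (1,4)
Fill (0+2,4+0) = (2,4)
Fill (0+3,4+0) = (3,4)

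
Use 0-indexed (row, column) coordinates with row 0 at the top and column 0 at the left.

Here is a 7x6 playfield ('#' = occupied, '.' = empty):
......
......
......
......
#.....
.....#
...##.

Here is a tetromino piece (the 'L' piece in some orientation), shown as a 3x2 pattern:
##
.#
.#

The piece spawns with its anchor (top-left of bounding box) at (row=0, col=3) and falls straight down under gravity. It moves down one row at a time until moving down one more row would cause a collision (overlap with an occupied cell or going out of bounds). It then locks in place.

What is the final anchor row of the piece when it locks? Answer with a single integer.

Spawn at (row=0, col=3). Try each row:
  row 0: fits
  row 1: fits
  row 2: fits
  row 3: fits
  row 4: blocked -> lock at row 3

Answer: 3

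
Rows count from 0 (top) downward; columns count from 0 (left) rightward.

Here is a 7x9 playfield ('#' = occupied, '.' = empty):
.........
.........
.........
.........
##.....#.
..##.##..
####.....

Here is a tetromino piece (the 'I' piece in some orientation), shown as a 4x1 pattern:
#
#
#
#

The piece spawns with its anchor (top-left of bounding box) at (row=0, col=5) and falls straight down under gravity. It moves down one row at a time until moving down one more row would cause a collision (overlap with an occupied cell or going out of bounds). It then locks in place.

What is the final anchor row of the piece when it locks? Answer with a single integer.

Spawn at (row=0, col=5). Try each row:
  row 0: fits
  row 1: fits
  row 2: blocked -> lock at row 1

Answer: 1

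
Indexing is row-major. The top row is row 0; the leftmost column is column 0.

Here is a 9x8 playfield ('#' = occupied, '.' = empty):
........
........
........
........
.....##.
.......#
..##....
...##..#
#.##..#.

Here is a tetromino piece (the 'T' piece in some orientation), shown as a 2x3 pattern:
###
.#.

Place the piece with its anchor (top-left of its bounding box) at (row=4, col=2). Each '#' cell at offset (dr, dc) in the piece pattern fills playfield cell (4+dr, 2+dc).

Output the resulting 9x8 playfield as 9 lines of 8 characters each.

Fill (4+0,2+0) = (4,2)
Fill (4+0,2+1) = (4,3)
Fill (4+0,2+2) = (4,4)
Fill (4+1,2+1) = (5,3)

Answer: ........
........
........
........
..#####.
...#...#
..##....
...##..#
#.##..#.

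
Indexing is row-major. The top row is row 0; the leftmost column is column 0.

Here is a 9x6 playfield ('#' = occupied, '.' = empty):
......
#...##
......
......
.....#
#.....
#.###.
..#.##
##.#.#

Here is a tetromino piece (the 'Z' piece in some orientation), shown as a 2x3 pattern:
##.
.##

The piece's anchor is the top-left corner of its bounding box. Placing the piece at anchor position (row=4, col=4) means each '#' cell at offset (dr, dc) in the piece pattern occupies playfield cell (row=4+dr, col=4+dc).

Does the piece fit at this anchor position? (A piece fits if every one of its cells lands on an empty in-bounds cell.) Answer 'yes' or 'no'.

Check each piece cell at anchor (4, 4):
  offset (0,0) -> (4,4): empty -> OK
  offset (0,1) -> (4,5): occupied ('#') -> FAIL
  offset (1,1) -> (5,5): empty -> OK
  offset (1,2) -> (5,6): out of bounds -> FAIL
All cells valid: no

Answer: no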